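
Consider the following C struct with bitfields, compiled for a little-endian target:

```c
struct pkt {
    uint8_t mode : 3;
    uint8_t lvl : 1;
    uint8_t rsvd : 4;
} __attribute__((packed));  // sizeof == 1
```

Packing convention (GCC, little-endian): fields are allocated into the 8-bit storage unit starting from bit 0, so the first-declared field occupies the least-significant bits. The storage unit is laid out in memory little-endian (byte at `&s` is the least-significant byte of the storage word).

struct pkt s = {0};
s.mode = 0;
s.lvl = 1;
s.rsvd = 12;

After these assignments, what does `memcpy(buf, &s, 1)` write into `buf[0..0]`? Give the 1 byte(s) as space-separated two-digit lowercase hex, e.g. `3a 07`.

mode:3 = 0 → 0x0 << 0 → word 0x00
lvl:1 = 1 → 0x1 << 3 → word 0x08
rsvd:4 = 12 → 0xc << 4 → word 0xc8
word = 0xc8 → little-endian bytes:
  [0]=0xc8

c8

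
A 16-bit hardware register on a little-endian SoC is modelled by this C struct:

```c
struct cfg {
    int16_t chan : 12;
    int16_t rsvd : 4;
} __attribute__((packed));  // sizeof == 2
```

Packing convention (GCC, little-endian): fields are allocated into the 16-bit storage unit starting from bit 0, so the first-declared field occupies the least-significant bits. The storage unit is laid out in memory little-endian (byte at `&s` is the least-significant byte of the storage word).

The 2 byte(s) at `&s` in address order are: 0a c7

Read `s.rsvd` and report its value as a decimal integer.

-4

[0]=0x0a [1]=0xc7 (little-endian) → word 0xc70a
chan [0+:12] = (word>>0) & 0xfff = 1802
rsvd [12+:4] = (word>>12) & 0xf = 12  ←
rsvd signed 4b, MSB=1: 12 - 16 = -4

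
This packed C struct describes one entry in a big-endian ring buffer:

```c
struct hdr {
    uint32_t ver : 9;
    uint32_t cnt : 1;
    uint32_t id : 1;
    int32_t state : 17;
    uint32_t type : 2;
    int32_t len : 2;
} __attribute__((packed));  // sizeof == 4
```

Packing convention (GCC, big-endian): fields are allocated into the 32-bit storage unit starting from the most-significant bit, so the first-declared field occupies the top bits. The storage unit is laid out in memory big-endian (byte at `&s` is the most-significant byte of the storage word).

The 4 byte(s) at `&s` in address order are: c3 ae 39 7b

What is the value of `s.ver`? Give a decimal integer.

[0]=0xc3 [1]=0xae [2]=0x39 [3]=0x7b (big-endian) → word 0xc3ae397b
ver [23+:9] = (word>>23) & 0x1ff = 391  ←
cnt [22+:1] = (word>>22) & 0x1 = 0
id [21+:1] = (word>>21) & 0x1 = 1
state [4+:17] = (word>>4) & 0x1ffff = 58263
type [2+:2] = (word>>2) & 0x3 = 2
len [0+:2] = (word>>0) & 0x3 = 3

391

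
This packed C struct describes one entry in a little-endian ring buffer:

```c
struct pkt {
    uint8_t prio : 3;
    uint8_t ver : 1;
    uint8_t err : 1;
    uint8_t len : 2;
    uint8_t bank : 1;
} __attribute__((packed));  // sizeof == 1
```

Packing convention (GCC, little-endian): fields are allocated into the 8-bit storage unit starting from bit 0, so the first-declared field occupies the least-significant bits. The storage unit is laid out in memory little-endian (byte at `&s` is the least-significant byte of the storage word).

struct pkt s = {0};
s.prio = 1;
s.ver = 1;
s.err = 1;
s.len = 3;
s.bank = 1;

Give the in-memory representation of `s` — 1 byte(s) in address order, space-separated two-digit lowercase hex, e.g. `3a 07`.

prio (3b) val=1 bits=0x1 at bit 0: 0x01
ver (1b) val=1 bits=0x1 at bit 3: 0x09
err (1b) val=1 bits=0x1 at bit 4: 0x19
len (2b) val=3 bits=0x3 at bit 5: 0x79
bank (1b) val=1 bits=0x1 at bit 7: 0xf9
word = 0xf9 → little-endian bytes:
  [0]=0xf9

f9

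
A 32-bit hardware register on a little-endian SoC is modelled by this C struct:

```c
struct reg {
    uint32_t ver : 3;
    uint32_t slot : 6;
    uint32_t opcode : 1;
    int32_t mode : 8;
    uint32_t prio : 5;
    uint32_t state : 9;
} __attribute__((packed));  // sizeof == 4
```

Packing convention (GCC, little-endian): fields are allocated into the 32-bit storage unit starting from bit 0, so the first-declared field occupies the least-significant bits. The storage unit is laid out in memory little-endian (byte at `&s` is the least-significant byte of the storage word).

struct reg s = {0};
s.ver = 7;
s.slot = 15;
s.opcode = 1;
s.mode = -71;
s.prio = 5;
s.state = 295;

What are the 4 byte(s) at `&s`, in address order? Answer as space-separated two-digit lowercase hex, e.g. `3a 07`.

7f e6 96 93

[0+:3] ver=7 & 0x7 = 0x7; word=0x00000007
[3+:6] slot=15 & 0x3f = 0xf; word=0x0000007f
[9+:1] opcode=1 & 0x1 = 0x1; word=0x0000027f
[10+:8] mode=-71 & 0xff = 0xb9; word=0x0002e67f
[18+:5] prio=5 & 0x1f = 0x5; word=0x0016e67f
[23+:9] state=295 & 0x1ff = 0x127; word=0x9396e67f
word = 0x9396e67f → little-endian bytes:
  [0]=0x7f  [1]=0xe6  [2]=0x96  [3]=0x93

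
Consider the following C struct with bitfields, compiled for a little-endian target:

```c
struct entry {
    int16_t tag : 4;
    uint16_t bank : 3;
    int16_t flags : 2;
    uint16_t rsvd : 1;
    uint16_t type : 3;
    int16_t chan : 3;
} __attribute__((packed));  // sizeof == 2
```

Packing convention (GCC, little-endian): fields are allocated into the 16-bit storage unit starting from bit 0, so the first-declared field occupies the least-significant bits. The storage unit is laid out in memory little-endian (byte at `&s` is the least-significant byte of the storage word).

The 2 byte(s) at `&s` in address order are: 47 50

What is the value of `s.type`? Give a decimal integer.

[0]=0x47 [1]=0x50 (little-endian) → word 0x5047
tag:4 @ bit 0 → (0x5047>>0)&0xf = 0x7
bank:3 @ bit 4 → (0x5047>>4)&0x7 = 0x4
flags:2 @ bit 7 → (0x5047>>7)&0x3 = 0x0
rsvd:1 @ bit 9 → (0x5047>>9)&0x1 = 0x0
type:3 @ bit 10 → (0x5047>>10)&0x7 = 0x4  ←
chan:3 @ bit 13 → (0x5047>>13)&0x7 = 0x2

4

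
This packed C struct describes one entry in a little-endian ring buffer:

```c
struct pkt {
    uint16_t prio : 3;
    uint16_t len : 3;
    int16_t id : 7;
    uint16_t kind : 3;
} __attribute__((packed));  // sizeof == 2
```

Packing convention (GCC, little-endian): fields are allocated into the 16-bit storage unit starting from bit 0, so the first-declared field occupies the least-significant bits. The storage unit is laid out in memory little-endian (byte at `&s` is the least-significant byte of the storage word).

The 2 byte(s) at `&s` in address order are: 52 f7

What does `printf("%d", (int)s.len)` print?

[0]=0x52 [1]=0xf7 (little-endian) → word 0xf752
prio:3 @ bit 0 → (0xf752>>0)&0x7 = 0x2
len:3 @ bit 3 → (0xf752>>3)&0x7 = 0x2  ←
id:7 @ bit 6 → (0xf752>>6)&0x7f = 0x5d
kind:3 @ bit 13 → (0xf752>>13)&0x7 = 0x7

2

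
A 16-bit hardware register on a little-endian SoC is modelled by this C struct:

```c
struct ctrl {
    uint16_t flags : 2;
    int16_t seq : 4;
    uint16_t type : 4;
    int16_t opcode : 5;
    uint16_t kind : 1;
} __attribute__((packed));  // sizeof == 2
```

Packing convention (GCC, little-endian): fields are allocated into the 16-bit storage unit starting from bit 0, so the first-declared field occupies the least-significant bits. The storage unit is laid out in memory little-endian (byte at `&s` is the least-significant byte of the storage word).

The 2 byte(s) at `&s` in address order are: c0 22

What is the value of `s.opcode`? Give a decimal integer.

8

[0]=0xc0 [1]=0x22 (little-endian) → word 0x22c0
flags [0+:2] = (word>>0) & 0x3 = 0
seq [2+:4] = (word>>2) & 0xf = 0
type [6+:4] = (word>>6) & 0xf = 11
opcode [10+:5] = (word>>10) & 0x1f = 8  ←
kind [15+:1] = (word>>15) & 0x1 = 0
opcode signed 5b, MSB=0: value = 8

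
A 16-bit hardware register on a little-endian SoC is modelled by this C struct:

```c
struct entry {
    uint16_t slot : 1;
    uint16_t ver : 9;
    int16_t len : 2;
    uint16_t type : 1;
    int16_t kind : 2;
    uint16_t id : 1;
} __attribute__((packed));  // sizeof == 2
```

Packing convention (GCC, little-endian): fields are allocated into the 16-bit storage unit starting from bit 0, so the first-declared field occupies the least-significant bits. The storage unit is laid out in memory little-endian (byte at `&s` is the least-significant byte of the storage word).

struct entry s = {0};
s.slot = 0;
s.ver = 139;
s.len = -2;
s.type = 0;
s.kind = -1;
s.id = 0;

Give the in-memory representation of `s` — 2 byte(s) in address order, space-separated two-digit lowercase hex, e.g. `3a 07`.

slot (1b) val=0 bits=0x0 at bit 0: 0x0000
ver (9b) val=139 bits=0x8b at bit 1: 0x0116
len (2b) val=-2 bits=0x2 at bit 10: 0x0916
type (1b) val=0 bits=0x0 at bit 12: 0x0916
kind (2b) val=-1 bits=0x3 at bit 13: 0x6916
id (1b) val=0 bits=0x0 at bit 15: 0x6916
word = 0x6916 → little-endian bytes:
  [0]=0x16  [1]=0x69

16 69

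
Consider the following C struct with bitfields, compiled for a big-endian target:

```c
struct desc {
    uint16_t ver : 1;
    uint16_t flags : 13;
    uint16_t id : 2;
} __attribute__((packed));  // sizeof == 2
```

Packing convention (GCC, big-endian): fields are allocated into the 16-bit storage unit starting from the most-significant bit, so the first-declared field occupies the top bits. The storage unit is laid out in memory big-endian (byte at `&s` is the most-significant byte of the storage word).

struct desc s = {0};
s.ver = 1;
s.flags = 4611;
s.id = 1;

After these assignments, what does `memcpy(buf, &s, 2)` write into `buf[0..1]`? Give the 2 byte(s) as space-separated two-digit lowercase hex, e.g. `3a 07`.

c8 0d

ver:1 = 1 → 0x1 << 15 → word 0x8000
flags:13 = 4611 → 0x1203 << 2 → word 0xc80c
id:2 = 1 → 0x1 << 0 → word 0xc80d
word = 0xc80d → big-endian bytes:
  [0]=0xc8  [1]=0x0d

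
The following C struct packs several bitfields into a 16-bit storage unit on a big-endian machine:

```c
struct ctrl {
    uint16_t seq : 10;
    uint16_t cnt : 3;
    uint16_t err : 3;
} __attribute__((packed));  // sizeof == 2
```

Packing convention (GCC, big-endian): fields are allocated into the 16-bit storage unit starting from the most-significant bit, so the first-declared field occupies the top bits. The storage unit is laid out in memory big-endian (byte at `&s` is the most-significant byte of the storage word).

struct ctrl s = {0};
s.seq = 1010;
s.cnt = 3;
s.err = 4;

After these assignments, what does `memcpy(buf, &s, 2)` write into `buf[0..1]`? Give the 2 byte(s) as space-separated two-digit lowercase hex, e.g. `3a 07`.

seq (10b) val=1010 bits=0x3f2 at bit 6: 0xfc80
cnt (3b) val=3 bits=0x3 at bit 3: 0xfc98
err (3b) val=4 bits=0x4 at bit 0: 0xfc9c
word = 0xfc9c → big-endian bytes:
  [0]=0xfc  [1]=0x9c

fc 9c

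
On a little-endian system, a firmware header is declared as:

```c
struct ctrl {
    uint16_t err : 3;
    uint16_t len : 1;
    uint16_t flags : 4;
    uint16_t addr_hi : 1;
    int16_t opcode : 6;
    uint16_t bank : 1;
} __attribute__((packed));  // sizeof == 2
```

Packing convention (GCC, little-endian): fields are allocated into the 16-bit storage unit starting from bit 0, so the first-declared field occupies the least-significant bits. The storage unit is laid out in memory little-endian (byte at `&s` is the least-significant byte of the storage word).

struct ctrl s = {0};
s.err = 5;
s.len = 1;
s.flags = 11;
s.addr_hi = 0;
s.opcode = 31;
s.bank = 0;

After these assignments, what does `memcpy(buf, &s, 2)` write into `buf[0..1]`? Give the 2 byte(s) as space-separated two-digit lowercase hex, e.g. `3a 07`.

bd 3e

err (3b) val=5 bits=0x5 at bit 0: 0x0005
len (1b) val=1 bits=0x1 at bit 3: 0x000d
flags (4b) val=11 bits=0xb at bit 4: 0x00bd
addr_hi (1b) val=0 bits=0x0 at bit 8: 0x00bd
opcode (6b) val=31 bits=0x1f at bit 9: 0x3ebd
bank (1b) val=0 bits=0x0 at bit 15: 0x3ebd
word = 0x3ebd → little-endian bytes:
  [0]=0xbd  [1]=0x3e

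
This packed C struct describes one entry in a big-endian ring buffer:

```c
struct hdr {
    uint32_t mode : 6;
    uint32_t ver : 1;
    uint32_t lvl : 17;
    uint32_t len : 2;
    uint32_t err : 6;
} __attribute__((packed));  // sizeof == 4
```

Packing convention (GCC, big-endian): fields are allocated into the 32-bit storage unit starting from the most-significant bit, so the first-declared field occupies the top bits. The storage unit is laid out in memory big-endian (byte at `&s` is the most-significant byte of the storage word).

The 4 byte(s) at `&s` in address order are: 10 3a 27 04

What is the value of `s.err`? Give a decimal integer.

[0]=0x10 [1]=0x3a [2]=0x27 [3]=0x04 (big-endian) → word 0x103a2704
mode [26+:6] = (word>>26) & 0x3f = 4
ver [25+:1] = (word>>25) & 0x1 = 0
lvl [8+:17] = (word>>8) & 0x1ffff = 14887
len [6+:2] = (word>>6) & 0x3 = 0
err [0+:6] = (word>>0) & 0x3f = 4  ←

4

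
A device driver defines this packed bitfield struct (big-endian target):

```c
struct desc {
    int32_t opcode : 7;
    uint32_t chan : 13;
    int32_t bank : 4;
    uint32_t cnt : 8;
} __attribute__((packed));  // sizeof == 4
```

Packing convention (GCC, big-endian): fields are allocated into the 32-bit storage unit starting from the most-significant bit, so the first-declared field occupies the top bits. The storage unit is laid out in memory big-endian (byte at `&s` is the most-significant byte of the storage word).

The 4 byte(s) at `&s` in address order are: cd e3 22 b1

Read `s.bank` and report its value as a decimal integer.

[0]=0xcd [1]=0xe3 [2]=0x22 [3]=0xb1 (big-endian) → word 0xcde322b1
opcode:7 @ bit 25 → (0xcde322b1>>25)&0x7f = 0x66
chan:13 @ bit 12 → (0xcde322b1>>12)&0x1fff = 0x1e32
bank:4 @ bit 8 → (0xcde322b1>>8)&0xf = 0x2  ←
cnt:8 @ bit 0 → (0xcde322b1>>0)&0xff = 0xb1
bank signed 4b, MSB=0: value = 2

2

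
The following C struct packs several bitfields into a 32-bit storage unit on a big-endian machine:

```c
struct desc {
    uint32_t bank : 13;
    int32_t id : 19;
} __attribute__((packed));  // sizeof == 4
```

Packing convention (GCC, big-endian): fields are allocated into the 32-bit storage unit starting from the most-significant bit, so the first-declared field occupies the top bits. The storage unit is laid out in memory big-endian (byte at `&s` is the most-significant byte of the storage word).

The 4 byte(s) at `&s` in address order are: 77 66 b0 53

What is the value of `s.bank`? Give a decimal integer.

3820

[0]=0x77 [1]=0x66 [2]=0xb0 [3]=0x53 (big-endian) → word 0x7766b053
bank:13 @ bit 19 → (0x7766b053>>19)&0x1fff = 0xeec  ←
id:19 @ bit 0 → (0x7766b053>>0)&0x7ffff = 0x6b053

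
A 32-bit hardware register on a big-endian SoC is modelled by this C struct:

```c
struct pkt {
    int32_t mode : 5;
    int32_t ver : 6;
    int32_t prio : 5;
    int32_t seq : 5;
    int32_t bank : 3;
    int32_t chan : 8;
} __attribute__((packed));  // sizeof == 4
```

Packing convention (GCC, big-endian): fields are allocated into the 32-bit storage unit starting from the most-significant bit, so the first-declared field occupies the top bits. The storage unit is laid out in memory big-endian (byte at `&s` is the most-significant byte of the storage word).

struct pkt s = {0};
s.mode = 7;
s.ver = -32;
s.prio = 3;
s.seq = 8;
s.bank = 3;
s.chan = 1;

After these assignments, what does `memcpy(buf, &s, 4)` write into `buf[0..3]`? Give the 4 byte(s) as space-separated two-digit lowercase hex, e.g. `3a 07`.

3c 03 43 01

mode (5b) val=7 bits=0x7 at bit 27: 0x38000000
ver (6b) val=-32 bits=0x20 at bit 21: 0x3c000000
prio (5b) val=3 bits=0x3 at bit 16: 0x3c030000
seq (5b) val=8 bits=0x8 at bit 11: 0x3c034000
bank (3b) val=3 bits=0x3 at bit 8: 0x3c034300
chan (8b) val=1 bits=0x1 at bit 0: 0x3c034301
word = 0x3c034301 → big-endian bytes:
  [0]=0x3c  [1]=0x03  [2]=0x43  [3]=0x01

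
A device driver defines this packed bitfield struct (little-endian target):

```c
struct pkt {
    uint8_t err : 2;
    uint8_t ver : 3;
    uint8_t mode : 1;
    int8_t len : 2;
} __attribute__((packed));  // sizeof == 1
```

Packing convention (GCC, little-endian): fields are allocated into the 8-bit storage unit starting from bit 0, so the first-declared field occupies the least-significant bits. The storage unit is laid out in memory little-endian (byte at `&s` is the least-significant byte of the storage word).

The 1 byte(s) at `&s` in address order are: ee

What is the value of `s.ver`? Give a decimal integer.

[0]=0xee (little-endian) → word 0xee
err [0+:2] = (word>>0) & 0x3 = 2
ver [2+:3] = (word>>2) & 0x7 = 3  ←
mode [5+:1] = (word>>5) & 0x1 = 1
len [6+:2] = (word>>6) & 0x3 = 3

3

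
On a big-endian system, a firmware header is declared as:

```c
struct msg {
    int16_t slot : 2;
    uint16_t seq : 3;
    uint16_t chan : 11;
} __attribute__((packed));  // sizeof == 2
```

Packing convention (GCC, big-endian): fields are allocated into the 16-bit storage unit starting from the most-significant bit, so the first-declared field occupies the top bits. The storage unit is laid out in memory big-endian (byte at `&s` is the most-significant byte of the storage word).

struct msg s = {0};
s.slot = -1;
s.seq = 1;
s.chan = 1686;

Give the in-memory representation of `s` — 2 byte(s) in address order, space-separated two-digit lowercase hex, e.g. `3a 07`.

ce 96

[14+:2] slot=-1 & 0x3 = 0x3; word=0xc000
[11+:3] seq=1 & 0x7 = 0x1; word=0xc800
[0+:11] chan=1686 & 0x7ff = 0x696; word=0xce96
word = 0xce96 → big-endian bytes:
  [0]=0xce  [1]=0x96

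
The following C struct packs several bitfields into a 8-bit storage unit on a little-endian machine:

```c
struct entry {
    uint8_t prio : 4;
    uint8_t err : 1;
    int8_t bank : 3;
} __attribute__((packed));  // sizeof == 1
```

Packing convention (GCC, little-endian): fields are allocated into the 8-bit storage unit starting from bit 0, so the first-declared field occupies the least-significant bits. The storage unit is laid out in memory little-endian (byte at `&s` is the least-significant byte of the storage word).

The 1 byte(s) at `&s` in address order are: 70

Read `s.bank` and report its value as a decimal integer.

[0]=0x70 (little-endian) → word 0x70
prio [0+:4] = (word>>0) & 0xf = 0
err [4+:1] = (word>>4) & 0x1 = 1
bank [5+:3] = (word>>5) & 0x7 = 3  ←
bank signed 3b, MSB=0: value = 3

3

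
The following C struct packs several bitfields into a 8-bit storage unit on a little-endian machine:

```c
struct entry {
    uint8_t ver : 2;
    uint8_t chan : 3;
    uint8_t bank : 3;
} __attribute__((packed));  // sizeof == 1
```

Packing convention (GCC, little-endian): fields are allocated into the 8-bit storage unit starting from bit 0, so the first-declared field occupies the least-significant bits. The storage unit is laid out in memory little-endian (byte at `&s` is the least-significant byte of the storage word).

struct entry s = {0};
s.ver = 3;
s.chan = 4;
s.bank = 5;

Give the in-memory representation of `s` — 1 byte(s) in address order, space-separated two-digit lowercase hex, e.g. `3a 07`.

b3

ver:2 = 3 → 0x3 << 0 → word 0x03
chan:3 = 4 → 0x4 << 2 → word 0x13
bank:3 = 5 → 0x5 << 5 → word 0xb3
word = 0xb3 → little-endian bytes:
  [0]=0xb3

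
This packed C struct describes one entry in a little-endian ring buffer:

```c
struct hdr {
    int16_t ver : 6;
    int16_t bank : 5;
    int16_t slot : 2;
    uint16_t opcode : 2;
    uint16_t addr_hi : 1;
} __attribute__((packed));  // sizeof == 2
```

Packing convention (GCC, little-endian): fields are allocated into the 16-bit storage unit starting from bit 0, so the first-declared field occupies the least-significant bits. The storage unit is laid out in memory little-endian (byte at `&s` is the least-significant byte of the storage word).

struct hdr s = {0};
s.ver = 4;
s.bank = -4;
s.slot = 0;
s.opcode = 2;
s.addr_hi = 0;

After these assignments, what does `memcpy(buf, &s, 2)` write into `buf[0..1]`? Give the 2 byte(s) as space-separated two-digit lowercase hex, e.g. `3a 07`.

04 47

ver (6b) val=4 bits=0x4 at bit 0: 0x0004
bank (5b) val=-4 bits=0x1c at bit 6: 0x0704
slot (2b) val=0 bits=0x0 at bit 11: 0x0704
opcode (2b) val=2 bits=0x2 at bit 13: 0x4704
addr_hi (1b) val=0 bits=0x0 at bit 15: 0x4704
word = 0x4704 → little-endian bytes:
  [0]=0x04  [1]=0x47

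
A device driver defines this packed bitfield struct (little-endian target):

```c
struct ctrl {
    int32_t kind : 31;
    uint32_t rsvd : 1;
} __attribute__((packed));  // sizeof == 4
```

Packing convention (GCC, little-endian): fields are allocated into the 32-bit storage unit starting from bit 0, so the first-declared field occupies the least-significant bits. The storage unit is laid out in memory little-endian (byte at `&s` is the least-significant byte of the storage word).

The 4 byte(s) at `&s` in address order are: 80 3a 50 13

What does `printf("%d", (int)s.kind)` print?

324024960

[0]=0x80 [1]=0x3a [2]=0x50 [3]=0x13 (little-endian) → word 0x13503a80
kind:31 @ bit 0 → (0x13503a80>>0)&0x7fffffff = 0x13503a80  ←
rsvd:1 @ bit 31 → (0x13503a80>>31)&0x1 = 0x0
kind signed 31b, MSB=0: value = 324024960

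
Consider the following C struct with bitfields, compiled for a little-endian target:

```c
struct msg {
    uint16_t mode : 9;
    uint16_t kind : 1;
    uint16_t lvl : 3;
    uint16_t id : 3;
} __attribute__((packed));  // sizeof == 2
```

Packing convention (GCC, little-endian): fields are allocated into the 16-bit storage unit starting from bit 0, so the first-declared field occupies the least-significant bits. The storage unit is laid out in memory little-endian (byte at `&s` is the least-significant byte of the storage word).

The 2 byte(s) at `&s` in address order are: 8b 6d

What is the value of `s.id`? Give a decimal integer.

3

[0]=0x8b [1]=0x6d (little-endian) → word 0x6d8b
mode [0+:9] = (word>>0) & 0x1ff = 395
kind [9+:1] = (word>>9) & 0x1 = 0
lvl [10+:3] = (word>>10) & 0x7 = 3
id [13+:3] = (word>>13) & 0x7 = 3  ←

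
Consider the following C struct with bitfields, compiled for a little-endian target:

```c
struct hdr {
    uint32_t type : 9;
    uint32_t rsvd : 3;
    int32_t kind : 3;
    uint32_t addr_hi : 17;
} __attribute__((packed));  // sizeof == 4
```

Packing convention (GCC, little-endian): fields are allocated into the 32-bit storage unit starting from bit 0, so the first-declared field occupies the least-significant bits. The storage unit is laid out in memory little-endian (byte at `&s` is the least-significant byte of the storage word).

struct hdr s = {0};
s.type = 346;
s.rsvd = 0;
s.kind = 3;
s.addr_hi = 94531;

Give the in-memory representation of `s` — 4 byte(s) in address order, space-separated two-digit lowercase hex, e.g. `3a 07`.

type (9b) val=346 bits=0x15a at bit 0: 0x0000015a
rsvd (3b) val=0 bits=0x0 at bit 9: 0x0000015a
kind (3b) val=3 bits=0x3 at bit 12: 0x0000315a
addr_hi (17b) val=94531 bits=0x17143 at bit 15: 0xb8a1b15a
word = 0xb8a1b15a → little-endian bytes:
  [0]=0x5a  [1]=0xb1  [2]=0xa1  [3]=0xb8

5a b1 a1 b8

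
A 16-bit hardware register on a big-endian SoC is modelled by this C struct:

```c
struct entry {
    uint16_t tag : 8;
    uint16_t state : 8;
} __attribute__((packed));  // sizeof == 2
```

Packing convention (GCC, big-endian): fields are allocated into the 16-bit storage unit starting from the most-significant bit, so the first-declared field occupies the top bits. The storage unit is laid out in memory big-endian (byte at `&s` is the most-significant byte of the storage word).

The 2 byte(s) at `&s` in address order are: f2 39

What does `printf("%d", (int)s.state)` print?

57

[0]=0xf2 [1]=0x39 (big-endian) → word 0xf239
tag [8+:8] = (word>>8) & 0xff = 242
state [0+:8] = (word>>0) & 0xff = 57  ←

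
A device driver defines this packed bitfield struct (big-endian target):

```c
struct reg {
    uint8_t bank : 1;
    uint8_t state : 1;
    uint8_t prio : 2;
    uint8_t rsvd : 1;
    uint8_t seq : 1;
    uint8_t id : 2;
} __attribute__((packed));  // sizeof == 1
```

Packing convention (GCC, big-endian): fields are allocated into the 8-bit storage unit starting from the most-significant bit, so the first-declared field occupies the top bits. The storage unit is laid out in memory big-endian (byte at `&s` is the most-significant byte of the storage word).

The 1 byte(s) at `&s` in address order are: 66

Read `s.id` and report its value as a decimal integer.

[0]=0x66 (big-endian) → word 0x66
bank [7+:1] = (word>>7) & 0x1 = 0
state [6+:1] = (word>>6) & 0x1 = 1
prio [4+:2] = (word>>4) & 0x3 = 2
rsvd [3+:1] = (word>>3) & 0x1 = 0
seq [2+:1] = (word>>2) & 0x1 = 1
id [0+:2] = (word>>0) & 0x3 = 2  ←

2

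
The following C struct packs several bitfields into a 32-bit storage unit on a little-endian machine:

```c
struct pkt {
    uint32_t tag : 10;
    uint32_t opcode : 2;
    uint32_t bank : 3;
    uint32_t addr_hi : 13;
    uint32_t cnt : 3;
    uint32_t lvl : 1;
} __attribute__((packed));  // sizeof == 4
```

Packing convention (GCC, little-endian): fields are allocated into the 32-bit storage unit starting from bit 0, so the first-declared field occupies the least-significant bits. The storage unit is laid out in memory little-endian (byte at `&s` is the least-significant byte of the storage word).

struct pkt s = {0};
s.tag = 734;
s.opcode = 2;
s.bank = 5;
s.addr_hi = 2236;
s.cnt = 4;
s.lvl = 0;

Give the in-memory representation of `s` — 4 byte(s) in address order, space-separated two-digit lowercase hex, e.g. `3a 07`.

tag:10 = 734 → 0x2de << 0 → word 0x000002de
opcode:2 = 2 → 0x2 << 10 → word 0x00000ade
bank:3 = 5 → 0x5 << 12 → word 0x00005ade
addr_hi:13 = 2236 → 0x8bc << 15 → word 0x045e5ade
cnt:3 = 4 → 0x4 << 28 → word 0x445e5ade
lvl:1 = 0 → 0x0 << 31 → word 0x445e5ade
word = 0x445e5ade → little-endian bytes:
  [0]=0xde  [1]=0x5a  [2]=0x5e  [3]=0x44

de 5a 5e 44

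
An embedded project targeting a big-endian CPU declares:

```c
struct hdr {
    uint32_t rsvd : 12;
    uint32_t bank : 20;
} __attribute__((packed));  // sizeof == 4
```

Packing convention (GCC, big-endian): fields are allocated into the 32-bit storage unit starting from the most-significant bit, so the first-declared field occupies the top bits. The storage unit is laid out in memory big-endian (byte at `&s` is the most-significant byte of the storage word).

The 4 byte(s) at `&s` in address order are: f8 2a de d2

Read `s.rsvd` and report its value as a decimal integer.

3970

[0]=0xf8 [1]=0x2a [2]=0xde [3]=0xd2 (big-endian) → word 0xf82aded2
rsvd [20+:12] = (word>>20) & 0xfff = 3970  ←
bank [0+:20] = (word>>0) & 0xfffff = 712402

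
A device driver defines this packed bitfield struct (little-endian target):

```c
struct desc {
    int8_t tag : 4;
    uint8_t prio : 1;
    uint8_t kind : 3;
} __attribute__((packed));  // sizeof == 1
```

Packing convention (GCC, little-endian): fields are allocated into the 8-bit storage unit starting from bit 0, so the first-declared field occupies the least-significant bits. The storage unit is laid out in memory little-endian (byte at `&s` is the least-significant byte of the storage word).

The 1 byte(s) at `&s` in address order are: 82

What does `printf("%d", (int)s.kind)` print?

4

[0]=0x82 (little-endian) → word 0x82
tag [0+:4] = (word>>0) & 0xf = 2
prio [4+:1] = (word>>4) & 0x1 = 0
kind [5+:3] = (word>>5) & 0x7 = 4  ←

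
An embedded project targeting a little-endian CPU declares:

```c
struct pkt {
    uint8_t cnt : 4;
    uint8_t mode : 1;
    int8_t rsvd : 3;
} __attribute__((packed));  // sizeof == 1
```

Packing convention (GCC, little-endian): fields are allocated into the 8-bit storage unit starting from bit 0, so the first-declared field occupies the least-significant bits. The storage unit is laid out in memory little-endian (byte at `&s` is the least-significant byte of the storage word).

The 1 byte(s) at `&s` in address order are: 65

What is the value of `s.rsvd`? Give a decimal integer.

3

[0]=0x65 (little-endian) → word 0x65
cnt [0+:4] = (word>>0) & 0xf = 5
mode [4+:1] = (word>>4) & 0x1 = 0
rsvd [5+:3] = (word>>5) & 0x7 = 3  ←
rsvd signed 3b, MSB=0: value = 3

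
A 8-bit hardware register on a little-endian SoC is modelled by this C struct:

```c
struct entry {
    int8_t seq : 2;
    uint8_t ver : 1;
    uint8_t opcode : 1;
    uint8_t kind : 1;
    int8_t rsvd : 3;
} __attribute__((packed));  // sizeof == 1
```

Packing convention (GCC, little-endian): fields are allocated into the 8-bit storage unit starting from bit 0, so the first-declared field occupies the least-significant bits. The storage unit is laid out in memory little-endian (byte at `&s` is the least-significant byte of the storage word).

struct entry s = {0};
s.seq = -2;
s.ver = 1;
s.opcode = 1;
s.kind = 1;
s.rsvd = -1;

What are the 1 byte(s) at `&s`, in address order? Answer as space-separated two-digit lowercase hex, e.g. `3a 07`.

fe

seq (2b) val=-2 bits=0x2 at bit 0: 0x02
ver (1b) val=1 bits=0x1 at bit 2: 0x06
opcode (1b) val=1 bits=0x1 at bit 3: 0x0e
kind (1b) val=1 bits=0x1 at bit 4: 0x1e
rsvd (3b) val=-1 bits=0x7 at bit 5: 0xfe
word = 0xfe → little-endian bytes:
  [0]=0xfe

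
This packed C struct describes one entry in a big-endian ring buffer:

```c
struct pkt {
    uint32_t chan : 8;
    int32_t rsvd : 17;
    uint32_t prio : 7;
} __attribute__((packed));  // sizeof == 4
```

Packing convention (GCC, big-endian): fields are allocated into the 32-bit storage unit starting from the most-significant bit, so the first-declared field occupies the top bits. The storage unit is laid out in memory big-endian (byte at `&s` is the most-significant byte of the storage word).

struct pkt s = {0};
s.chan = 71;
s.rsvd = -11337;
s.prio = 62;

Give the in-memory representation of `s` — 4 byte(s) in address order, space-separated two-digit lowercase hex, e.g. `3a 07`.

chan:8 = 71 → 0x47 << 24 → word 0x47000000
rsvd:17 = -11337 → 0x1d3b7 << 7 → word 0x47e9db80
prio:7 = 62 → 0x3e << 0 → word 0x47e9dbbe
word = 0x47e9dbbe → big-endian bytes:
  [0]=0x47  [1]=0xe9  [2]=0xdb  [3]=0xbe

47 e9 db be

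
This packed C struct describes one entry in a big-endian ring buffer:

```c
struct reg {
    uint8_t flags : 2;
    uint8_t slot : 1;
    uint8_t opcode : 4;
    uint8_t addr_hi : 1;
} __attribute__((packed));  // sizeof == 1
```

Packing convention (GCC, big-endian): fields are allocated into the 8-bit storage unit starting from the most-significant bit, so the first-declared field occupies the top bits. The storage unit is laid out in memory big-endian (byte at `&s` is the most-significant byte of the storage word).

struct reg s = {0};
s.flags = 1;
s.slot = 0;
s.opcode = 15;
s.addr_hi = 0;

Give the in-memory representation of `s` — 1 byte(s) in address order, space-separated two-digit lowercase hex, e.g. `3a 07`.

5e

flags (2b) val=1 bits=0x1 at bit 6: 0x40
slot (1b) val=0 bits=0x0 at bit 5: 0x40
opcode (4b) val=15 bits=0xf at bit 1: 0x5e
addr_hi (1b) val=0 bits=0x0 at bit 0: 0x5e
word = 0x5e → big-endian bytes:
  [0]=0x5e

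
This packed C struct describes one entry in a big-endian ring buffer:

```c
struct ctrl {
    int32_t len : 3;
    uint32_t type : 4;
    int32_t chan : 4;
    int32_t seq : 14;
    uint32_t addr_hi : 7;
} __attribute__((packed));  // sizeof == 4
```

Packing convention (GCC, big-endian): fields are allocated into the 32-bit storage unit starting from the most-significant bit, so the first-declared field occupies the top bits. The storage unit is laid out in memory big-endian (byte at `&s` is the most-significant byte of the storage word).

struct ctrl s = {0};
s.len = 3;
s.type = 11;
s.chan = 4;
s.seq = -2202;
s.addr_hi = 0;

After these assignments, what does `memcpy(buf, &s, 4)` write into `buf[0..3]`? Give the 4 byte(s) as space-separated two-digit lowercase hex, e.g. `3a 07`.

len (3b) val=3 bits=0x3 at bit 29: 0x60000000
type (4b) val=11 bits=0xb at bit 25: 0x76000000
chan (4b) val=4 bits=0x4 at bit 21: 0x76800000
seq (14b) val=-2202 bits=0x3766 at bit 7: 0x769bb300
addr_hi (7b) val=0 bits=0x0 at bit 0: 0x769bb300
word = 0x769bb300 → big-endian bytes:
  [0]=0x76  [1]=0x9b  [2]=0xb3  [3]=0x00

76 9b b3 00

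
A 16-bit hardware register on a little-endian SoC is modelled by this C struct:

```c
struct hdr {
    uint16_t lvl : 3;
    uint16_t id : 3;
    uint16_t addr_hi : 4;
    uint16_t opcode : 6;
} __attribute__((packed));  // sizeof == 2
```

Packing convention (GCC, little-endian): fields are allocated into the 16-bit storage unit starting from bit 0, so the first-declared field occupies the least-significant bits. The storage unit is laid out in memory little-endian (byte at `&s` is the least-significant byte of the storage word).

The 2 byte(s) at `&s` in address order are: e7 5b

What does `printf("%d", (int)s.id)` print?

[0]=0xe7 [1]=0x5b (little-endian) → word 0x5be7
lvl [0+:3] = (word>>0) & 0x7 = 7
id [3+:3] = (word>>3) & 0x7 = 4  ←
addr_hi [6+:4] = (word>>6) & 0xf = 15
opcode [10+:6] = (word>>10) & 0x3f = 22

4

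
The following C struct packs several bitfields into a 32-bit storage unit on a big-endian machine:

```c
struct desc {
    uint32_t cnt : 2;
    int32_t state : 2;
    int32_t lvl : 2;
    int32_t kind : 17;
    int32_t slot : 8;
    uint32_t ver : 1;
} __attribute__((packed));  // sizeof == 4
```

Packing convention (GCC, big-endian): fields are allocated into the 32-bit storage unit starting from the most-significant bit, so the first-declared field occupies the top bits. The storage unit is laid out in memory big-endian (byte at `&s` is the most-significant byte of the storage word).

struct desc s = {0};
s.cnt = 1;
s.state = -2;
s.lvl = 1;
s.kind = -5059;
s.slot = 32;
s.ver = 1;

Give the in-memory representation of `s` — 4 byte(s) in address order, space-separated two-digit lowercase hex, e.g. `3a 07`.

[30+:2] cnt=1 & 0x3 = 0x1; word=0x40000000
[28+:2] state=-2 & 0x3 = 0x2; word=0x60000000
[26+:2] lvl=1 & 0x3 = 0x1; word=0x64000000
[9+:17] kind=-5059 & 0x1ffff = 0x1ec3d; word=0x67d87a00
[1+:8] slot=32 & 0xff = 0x20; word=0x67d87a40
[0+:1] ver=1 & 0x1 = 0x1; word=0x67d87a41
word = 0x67d87a41 → big-endian bytes:
  [0]=0x67  [1]=0xd8  [2]=0x7a  [3]=0x41

67 d8 7a 41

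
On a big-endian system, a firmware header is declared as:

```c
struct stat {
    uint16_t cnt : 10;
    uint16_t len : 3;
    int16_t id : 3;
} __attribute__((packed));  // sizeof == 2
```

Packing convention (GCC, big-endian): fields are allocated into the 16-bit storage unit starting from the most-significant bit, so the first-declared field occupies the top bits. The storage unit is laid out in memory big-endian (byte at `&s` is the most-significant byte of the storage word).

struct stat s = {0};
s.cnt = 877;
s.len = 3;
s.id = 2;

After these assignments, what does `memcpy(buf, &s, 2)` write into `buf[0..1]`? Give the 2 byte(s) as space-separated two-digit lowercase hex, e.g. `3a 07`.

db 5a

cnt:10 = 877 → 0x36d << 6 → word 0xdb40
len:3 = 3 → 0x3 << 3 → word 0xdb58
id:3 = 2 → 0x2 << 0 → word 0xdb5a
word = 0xdb5a → big-endian bytes:
  [0]=0xdb  [1]=0x5a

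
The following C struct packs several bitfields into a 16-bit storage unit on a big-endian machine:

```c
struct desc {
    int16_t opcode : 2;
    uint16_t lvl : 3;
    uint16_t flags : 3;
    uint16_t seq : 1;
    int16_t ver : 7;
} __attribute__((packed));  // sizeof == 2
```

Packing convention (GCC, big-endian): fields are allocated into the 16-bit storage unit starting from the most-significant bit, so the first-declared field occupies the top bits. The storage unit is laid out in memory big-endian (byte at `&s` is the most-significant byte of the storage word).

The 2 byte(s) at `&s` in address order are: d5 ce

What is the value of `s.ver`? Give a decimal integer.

[0]=0xd5 [1]=0xce (big-endian) → word 0xd5ce
opcode [14+:2] = (word>>14) & 0x3 = 3
lvl [11+:3] = (word>>11) & 0x7 = 2
flags [8+:3] = (word>>8) & 0x7 = 5
seq [7+:1] = (word>>7) & 0x1 = 1
ver [0+:7] = (word>>0) & 0x7f = 78  ←
ver signed 7b, MSB=1: 78 - 128 = -50

-50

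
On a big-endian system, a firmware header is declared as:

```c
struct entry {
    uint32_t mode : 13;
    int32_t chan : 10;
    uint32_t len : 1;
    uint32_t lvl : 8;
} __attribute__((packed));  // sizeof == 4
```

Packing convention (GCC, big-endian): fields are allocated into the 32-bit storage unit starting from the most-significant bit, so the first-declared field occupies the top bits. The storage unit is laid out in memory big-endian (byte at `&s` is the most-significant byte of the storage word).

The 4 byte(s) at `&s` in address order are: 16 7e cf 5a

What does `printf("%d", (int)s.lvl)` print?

90

[0]=0x16 [1]=0x7e [2]=0xcf [3]=0x5a (big-endian) → word 0x167ecf5a
mode [19+:13] = (word>>19) & 0x1fff = 719
chan [9+:10] = (word>>9) & 0x3ff = 871
len [8+:1] = (word>>8) & 0x1 = 1
lvl [0+:8] = (word>>0) & 0xff = 90  ←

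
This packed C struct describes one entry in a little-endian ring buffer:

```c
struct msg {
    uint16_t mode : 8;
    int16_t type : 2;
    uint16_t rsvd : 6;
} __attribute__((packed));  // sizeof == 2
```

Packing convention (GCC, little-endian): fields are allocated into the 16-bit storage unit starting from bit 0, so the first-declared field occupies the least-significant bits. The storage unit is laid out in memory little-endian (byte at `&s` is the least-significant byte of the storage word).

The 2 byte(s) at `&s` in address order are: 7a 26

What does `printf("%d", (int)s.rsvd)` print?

[0]=0x7a [1]=0x26 (little-endian) → word 0x267a
mode:8 @ bit 0 → (0x267a>>0)&0xff = 0x7a
type:2 @ bit 8 → (0x267a>>8)&0x3 = 0x2
rsvd:6 @ bit 10 → (0x267a>>10)&0x3f = 0x9  ←

9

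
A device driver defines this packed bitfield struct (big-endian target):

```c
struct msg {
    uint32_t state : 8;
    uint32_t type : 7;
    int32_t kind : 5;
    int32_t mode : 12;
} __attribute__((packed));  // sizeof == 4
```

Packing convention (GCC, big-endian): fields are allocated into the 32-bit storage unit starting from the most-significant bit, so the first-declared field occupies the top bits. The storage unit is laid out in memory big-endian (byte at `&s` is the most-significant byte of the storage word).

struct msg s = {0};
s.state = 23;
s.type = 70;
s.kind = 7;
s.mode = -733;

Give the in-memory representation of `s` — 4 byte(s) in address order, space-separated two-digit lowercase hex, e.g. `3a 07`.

state:8 = 23 → 0x17 << 24 → word 0x17000000
type:7 = 70 → 0x46 << 17 → word 0x178c0000
kind:5 = 7 → 0x7 << 12 → word 0x178c7000
mode:12 = -733 → 0xd23 << 0 → word 0x178c7d23
word = 0x178c7d23 → big-endian bytes:
  [0]=0x17  [1]=0x8c  [2]=0x7d  [3]=0x23

17 8c 7d 23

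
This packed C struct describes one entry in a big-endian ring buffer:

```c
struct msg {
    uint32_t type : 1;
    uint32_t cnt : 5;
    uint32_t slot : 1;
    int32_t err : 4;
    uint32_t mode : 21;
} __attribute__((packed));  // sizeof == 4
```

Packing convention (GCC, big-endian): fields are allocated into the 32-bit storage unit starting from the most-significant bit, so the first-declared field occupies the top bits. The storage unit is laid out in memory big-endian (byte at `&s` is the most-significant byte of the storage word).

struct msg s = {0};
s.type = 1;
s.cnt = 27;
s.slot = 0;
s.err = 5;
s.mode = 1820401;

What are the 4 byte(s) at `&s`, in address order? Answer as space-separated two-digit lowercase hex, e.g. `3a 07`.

type (1b) val=1 bits=0x1 at bit 31: 0x80000000
cnt (5b) val=27 bits=0x1b at bit 26: 0xec000000
slot (1b) val=0 bits=0x0 at bit 25: 0xec000000
err (4b) val=5 bits=0x5 at bit 21: 0xeca00000
mode (21b) val=1820401 bits=0x1bc6f1 at bit 0: 0xecbbc6f1
word = 0xecbbc6f1 → big-endian bytes:
  [0]=0xec  [1]=0xbb  [2]=0xc6  [3]=0xf1

ec bb c6 f1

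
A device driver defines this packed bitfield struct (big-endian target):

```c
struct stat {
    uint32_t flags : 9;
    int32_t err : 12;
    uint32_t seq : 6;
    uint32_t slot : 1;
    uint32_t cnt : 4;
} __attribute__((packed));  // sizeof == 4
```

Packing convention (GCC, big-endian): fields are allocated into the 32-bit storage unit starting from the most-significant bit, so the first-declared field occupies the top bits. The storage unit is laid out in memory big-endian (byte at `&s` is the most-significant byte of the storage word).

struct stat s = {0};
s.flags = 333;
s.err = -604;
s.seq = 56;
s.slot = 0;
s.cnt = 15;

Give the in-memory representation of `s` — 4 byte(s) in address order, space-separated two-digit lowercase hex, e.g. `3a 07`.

flags:9 = 333 → 0x14d << 23 → word 0xa6800000
err:12 = -604 → 0xda4 << 11 → word 0xa6ed2000
seq:6 = 56 → 0x38 << 5 → word 0xa6ed2700
slot:1 = 0 → 0x0 << 4 → word 0xa6ed2700
cnt:4 = 15 → 0xf << 0 → word 0xa6ed270f
word = 0xa6ed270f → big-endian bytes:
  [0]=0xa6  [1]=0xed  [2]=0x27  [3]=0x0f

a6 ed 27 0f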